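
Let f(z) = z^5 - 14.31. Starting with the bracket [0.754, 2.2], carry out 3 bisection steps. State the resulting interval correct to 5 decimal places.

[1.65775, 1.83850]

f(0.754000) = -14.066299, f(2.200000) = 37.226320 (opposite signs)
step 1: m = 1.477000, f(m) = -7.280855 < 0 → root in [1.477000, 2.200000]
step 2: m = 1.838500, f(m) = 6.694782 > 0 → root in [1.477000, 1.838500]
step 3: m = 1.657750, f(m) = -1.790264 < 0 → root in [1.657750, 1.838500]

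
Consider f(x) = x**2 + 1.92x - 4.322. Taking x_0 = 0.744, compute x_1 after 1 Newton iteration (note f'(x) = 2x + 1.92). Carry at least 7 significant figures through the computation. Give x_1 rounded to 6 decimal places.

1.430615

x_0 = 0.744000: f = -2.339984, f' = 3.408000 → x_1 = 0.744000 - (-2.339984)/(3.408000) = 1.430615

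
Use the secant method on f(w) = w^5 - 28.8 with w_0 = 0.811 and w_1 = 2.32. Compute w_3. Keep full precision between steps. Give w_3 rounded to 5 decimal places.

f(w_0) = -28.449164, f(w_1) = 38.410933
w_2 = 2.320000 - (38.410933)·(2.320000 - 0.811000)/(38.410933 - (-28.449164)) = 1.453084; f(w_2) = -22.321815
w_3 = 1.453084 - (-22.321815)·(1.453084 - 2.320000)/(-22.321815 - (38.410933)) = 1.771712; f(w_3) = -11.343177

1.77171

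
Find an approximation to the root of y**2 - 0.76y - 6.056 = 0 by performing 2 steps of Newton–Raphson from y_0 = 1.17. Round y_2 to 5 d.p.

Newton update: y ← y − f(y)/f'(y).
f'(y) = 2y - 0.76
y_0 = 1.170000: f = -5.576300, f' = 1.580000 → y_1 = 1.170000 - (-5.576300)/(1.580000) = 4.699304
y_1 = 4.699304: f = 12.455985, f' = 8.638608 → y_2 = 4.699304 - (12.455985)/(8.638608) = 3.257406

3.25741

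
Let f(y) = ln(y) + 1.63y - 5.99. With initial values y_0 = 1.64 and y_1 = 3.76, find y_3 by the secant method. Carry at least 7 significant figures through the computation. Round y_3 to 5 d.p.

f(y_0) = -2.822104, f(y_1) = 1.463219
y_2 = 3.760000 - (1.463219)·(3.760000 - 1.640000)/(1.463219 - (-2.822104)) = 3.036128; f(y_2) = 0.069472
y_3 = 3.036128 - (0.069472)·(3.036128 - 3.760000)/(0.069472 - (1.463219)) = 3.000046; f(y_3) = -0.001297

3.00005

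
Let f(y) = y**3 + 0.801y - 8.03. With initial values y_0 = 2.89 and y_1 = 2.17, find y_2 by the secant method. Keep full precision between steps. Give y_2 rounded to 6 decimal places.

f(y_0) = 18.422459, f(y_1) = 3.926483
y_2 = 2.170000 - (3.926483)·(2.170000 - 2.890000)/(3.926483 - (18.422459)) = 1.974976; f(y_2) = 1.255405

1.974976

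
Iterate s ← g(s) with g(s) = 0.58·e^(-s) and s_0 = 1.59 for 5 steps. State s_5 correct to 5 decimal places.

0.38485

s_1 = g(1.590000) = 0.118277
s_2 = g(0.118277) = 0.515301
s_3 = g(0.515301) = 0.346446
s_4 = g(0.346446) = 0.410174
s_5 = g(0.410174) = 0.384850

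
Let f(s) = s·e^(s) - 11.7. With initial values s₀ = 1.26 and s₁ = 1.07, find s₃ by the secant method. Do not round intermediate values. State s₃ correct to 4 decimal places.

f(s_0) = -7.257969, f(s_1) = -8.580544
s_2 = 1.070000 - (-8.580544)·(1.070000 - 1.260000)/(-8.580544 - (-7.257969)) = 2.302674; f(s_2) = 11.328775
s_3 = 2.302674 - (11.328775)·(2.302674 - 1.070000)/(11.328775 - (-8.580544)) = 1.601259; f(s_3) = -3.758917

1.6013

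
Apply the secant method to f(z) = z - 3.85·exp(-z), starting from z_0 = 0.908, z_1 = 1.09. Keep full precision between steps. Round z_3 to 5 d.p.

f(z_0) = -0.644821, f(z_1) = -0.204434
z_2 = 1.090000 - (-0.204434)·(1.090000 - 0.908000)/(-0.204434 - (-0.644821)) = 1.174487; f(z_2) = -0.015077
z_3 = 1.174487 - (-0.015077)·(1.174487 - 1.090000)/(-0.015077 - (-0.204434)) = 1.181214; f(z_3) = -0.000375

1.18121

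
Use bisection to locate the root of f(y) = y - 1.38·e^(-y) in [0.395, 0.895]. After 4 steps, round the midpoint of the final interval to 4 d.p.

f(0.395000) = -0.534678, f(0.895000) = 0.331122 (opposite signs)
step 1: m = 0.645000, f(m) = -0.079034 < 0 → root in [0.645000, 0.895000]
step 2: m = 0.770000, f(m) = 0.131042 > 0 → root in [0.645000, 0.770000]
step 3: m = 0.707500, f(m) = 0.027333 > 0 → root in [0.645000, 0.707500]
step 4: m = 0.676250, f(m) = -0.025508 < 0 → root in [0.676250, 0.707500]
Midpoint of [0.676250, 0.707500] = 0.691875

0.6919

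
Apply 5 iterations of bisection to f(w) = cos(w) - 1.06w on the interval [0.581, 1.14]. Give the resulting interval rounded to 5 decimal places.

[0.70328, 0.72075]

f(0.581000) = 0.220054, f(1.140000) = -0.790805 (opposite signs)
step 1: m = 0.860500, f(m) = -0.260072 < 0 → root in [0.581000, 0.860500]
step 2: m = 0.720750, f(m) = -0.012684 < 0 → root in [0.581000, 0.720750]
step 3: m = 0.650875, f(m) = 0.105626 > 0 → root in [0.650875, 0.720750]
step 4: m = 0.685812, f(m) = 0.046943 > 0 → root in [0.685812, 0.720750]
step 5: m = 0.703281, f(m) = 0.017246 > 0 → root in [0.703281, 0.720750]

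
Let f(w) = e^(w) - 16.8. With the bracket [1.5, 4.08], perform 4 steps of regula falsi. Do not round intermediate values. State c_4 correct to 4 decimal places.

f(1.500000) = -12.318311, f(4.080000) = 42.345470
step 1: c = 2.081395, f(c) = -8.784358 < 0 → new bracket [2.081395, 4.080000]
step 2: c = 2.424765, f(c) = -5.500425 < 0 → new bracket [2.424765, 4.080000]
step 3: c = 2.615053, f(c) = -3.132059 < 0 → new bracket [2.615053, 4.080000]
step 4: c = 2.715945, f(c) = -1.681115 < 0 → new bracket [2.715945, 4.080000]

2.7159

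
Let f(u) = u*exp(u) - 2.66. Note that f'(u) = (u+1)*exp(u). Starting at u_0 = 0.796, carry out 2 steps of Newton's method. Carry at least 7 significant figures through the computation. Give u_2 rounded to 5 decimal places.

0.98994

u_0 = 0.796000: f = -0.895541, f' = 3.981115 → u_1 = 0.796000 - (-0.895541)/(3.981115) = 1.020947
u_1 = 1.020947: f = 0.173969, f' = 5.609793 → u_2 = 1.020947 - (0.173969)/(5.609793) = 0.989936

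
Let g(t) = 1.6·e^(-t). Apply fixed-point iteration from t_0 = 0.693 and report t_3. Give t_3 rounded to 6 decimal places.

0.779706

t_1 = g(0.693000) = 0.800118
t_2 = g(0.800118) = 0.718842
t_3 = g(0.718842) = 0.779706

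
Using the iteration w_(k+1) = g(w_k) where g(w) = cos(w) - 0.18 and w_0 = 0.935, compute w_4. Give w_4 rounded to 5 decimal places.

0.66649

w_1 = g(0.935000) = 0.413818
w_2 = g(0.413818) = 0.735592
w_3 = g(0.735592) = 0.561434
w_4 = g(0.561434) = 0.666493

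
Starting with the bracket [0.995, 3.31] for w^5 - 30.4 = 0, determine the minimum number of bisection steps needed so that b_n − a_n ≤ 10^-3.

Initial width b − a = 3.31 − 0.995 = 2.315000.
After n steps the width is (b−a)/2^n; need (b−a)/2^n ≤ 10^-3.
So n ≥ log₂(2.315000/10^-3) = log₂(2315.0000) ≈ 11.1768.
Hence n = 12.

12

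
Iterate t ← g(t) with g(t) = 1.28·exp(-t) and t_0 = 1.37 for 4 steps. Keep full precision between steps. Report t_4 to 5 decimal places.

0.77035

t_1 = g(1.370000) = 0.325257
t_2 = g(0.325257) = 0.924597
t_3 = g(0.924597) = 0.507765
t_4 = g(0.507765) = 0.770354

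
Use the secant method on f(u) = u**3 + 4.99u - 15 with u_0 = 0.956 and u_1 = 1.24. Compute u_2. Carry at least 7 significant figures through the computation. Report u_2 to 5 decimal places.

f(u_0) = -9.355837, f(u_1) = -6.905776
u_2 = 1.240000 - (-6.905776)·(1.240000 - 0.956000)/(-6.905776 - (-9.355837)) = 2.040486; f(u_2) = 3.677763

2.04049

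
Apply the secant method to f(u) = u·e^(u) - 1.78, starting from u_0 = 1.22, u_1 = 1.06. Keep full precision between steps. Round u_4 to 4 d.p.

f(u_0) = 2.352369, f(u_1) = 1.279553
u_2 = 1.060000 - (1.279553)·(1.060000 - 1.220000)/(1.279553 - (2.352369)) = 0.869167; f(u_2) = 0.292897
u_3 = 0.869167 - (0.292897)·(0.869167 - 1.060000)/(0.292897 - (1.279553)) = 0.812517; f(u_3) = 0.051065
u_4 = 0.812517 - (0.051065)·(0.812517 - 0.869167)/(0.051065 - (0.292897)) = 0.800554; f(u_4) = 0.002655

0.8006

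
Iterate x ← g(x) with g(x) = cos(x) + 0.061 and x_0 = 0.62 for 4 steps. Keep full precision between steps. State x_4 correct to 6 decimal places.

0.739929

x_1 = g(0.620000) = 0.874878
x_2 = g(0.874878) = 0.702090
x_3 = g(0.702090) = 0.824494
x_4 = g(0.824494) = 0.739929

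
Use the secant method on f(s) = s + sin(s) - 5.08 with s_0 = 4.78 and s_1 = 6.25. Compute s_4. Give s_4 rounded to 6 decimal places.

5.662111

Secant update: s_(k+1) = s_k − f(s_k)·(s_k − s_(k-1))/(f(s_k) − f(s_(k-1))).
f(s_0) = -1.297715, f(s_1) = 1.136821
s_2 = 6.250000 - (1.136821)·(6.250000 - 4.780000)/(1.136821 - (-1.297715)) = 5.563575; f(s_2) = -0.175517
s_3 = 5.563575 - (-0.175517)·(5.563575 - 6.250000)/(-0.175517 - (1.136821)) = 5.655380; f(s_3) = -0.011990
s_4 = 5.655380 - (-0.011990)·(5.655380 - 5.563575)/(-0.011990 - (-0.175517)) = 5.662111; f(s_4) = 0.000202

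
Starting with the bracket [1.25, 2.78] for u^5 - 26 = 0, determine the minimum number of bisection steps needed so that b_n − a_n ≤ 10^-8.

28

Initial width b − a = 2.78 − 1.25 = 1.530000.
After n steps the width is (b−a)/2^n; need (b−a)/2^n ≤ 10^-8.
So n ≥ log₂(1.530000/10^-8) = log₂(153000000.0000) ≈ 27.1890.
Hence n = 28.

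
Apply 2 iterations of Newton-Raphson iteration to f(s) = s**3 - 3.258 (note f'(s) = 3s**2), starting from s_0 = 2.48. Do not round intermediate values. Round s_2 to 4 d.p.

1.5443

Newton update: s ← s − f(s)/f'(s).
s_0 = 2.480000: f = 11.994992, f' = 18.451200 → s_1 = 2.480000 - (11.994992)/(18.451200) = 1.829907
s_1 = 1.829907: f = 2.869555, f' = 10.045681 → s_2 = 1.829907 - (2.869555)/(10.045681) = 1.544257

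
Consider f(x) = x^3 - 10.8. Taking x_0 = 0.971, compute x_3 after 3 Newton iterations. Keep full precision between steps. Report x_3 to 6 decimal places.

2.466126

f'(x) = 3x^2
x_0 = 0.971000: f = -9.884501, f' = 2.828523 → x_1 = 0.971000 - (-9.884501)/(2.828523) = 4.465581
x_1 = 4.465581: f = 78.249970, f' = 59.824228 → x_2 = 4.465581 - (78.249970)/(59.824228) = 3.157583
x_2 = 3.157583: f = 20.682132, f' = 29.910983 → x_3 = 3.157583 - (20.682132)/(29.910983) = 2.466126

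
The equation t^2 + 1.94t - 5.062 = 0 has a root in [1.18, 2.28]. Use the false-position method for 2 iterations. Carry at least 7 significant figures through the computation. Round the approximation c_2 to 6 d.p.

1.473794

False-position update: c = (a·f(b) − b·f(a))/(f(b) − f(a)); replace the endpoint whose sign matches f(c).
f(1.180000) = -1.380400, f(2.280000) = 4.559600
step 1: c = 1.435630, f(c) = -0.215846 < 0 → new bracket [1.435630, 2.280000]
step 2: c = 1.473794, f(c) = -0.030769 < 0 → new bracket [1.473794, 2.280000]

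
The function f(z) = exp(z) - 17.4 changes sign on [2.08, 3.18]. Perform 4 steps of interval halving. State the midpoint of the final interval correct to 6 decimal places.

2.870625

f(2.080000) = -9.395531, f(3.180000) = 6.646754 (opposite signs)
step 1: m = 2.630000, f(m) = -3.526230 < 0 → root in [2.630000, 3.180000]
step 2: m = 2.905000, f(m) = 0.865244 > 0 → root in [2.630000, 2.905000]
step 3: m = 2.767500, f(m) = -1.481213 < 0 → root in [2.767500, 2.905000]
step 4: m = 2.836250, f(m) = -0.348298 < 0 → root in [2.836250, 2.905000]
Midpoint of [2.836250, 2.905000] = 2.870625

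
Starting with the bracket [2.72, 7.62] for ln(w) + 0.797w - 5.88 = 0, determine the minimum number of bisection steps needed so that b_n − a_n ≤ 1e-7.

Initial width b − a = 7.62 − 2.72 = 4.900000.
After n steps the width is (b−a)/2^n; need (b−a)/2^n ≤ 1e-7.
So n ≥ log₂(4.900000/1e-7) = log₂(49000000.0000) ≈ 25.5463.
Hence n = 26.

26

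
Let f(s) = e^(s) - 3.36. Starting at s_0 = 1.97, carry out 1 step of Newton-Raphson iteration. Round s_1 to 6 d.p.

1.438575

f'(s) = e^(s)
s_0 = 1.970000: f = 3.810676, f' = 7.170676 → s_1 = 1.970000 - (3.810676)/(7.170676) = 1.438575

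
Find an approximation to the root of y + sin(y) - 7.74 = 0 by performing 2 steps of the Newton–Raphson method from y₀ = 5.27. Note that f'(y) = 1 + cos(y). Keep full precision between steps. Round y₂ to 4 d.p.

Newton update: y ← y − f(y)/f'(y).
y_0 = 5.270000: f = -3.318522, f' = 1.529161 → y_1 = 5.270000 - (-3.318522)/(1.529161) = 7.440159
y_1 = 7.440159: f = 0.615749, f' = 1.402112 → y_2 = 7.440159 - (0.615749)/(1.402112) = 7.001001

7.0010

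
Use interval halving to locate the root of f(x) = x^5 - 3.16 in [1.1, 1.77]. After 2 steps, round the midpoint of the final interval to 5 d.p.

f(1.100000) = -1.549490, f(1.770000) = 14.212660 (opposite signs)
step 1: m = 1.435000, f(m) = 2.924985 > 0 → root in [1.100000, 1.435000]
step 2: m = 1.267500, f(m) = 0.111447 > 0 → root in [1.100000, 1.267500]
Midpoint of [1.100000, 1.267500] = 1.183750

1.18375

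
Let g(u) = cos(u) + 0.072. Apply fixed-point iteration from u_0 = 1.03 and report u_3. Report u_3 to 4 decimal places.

0.6899

u_1 = g(1.030000) = 0.586819
u_2 = g(0.586819) = 0.904706
u_3 = g(0.904706) = 0.689916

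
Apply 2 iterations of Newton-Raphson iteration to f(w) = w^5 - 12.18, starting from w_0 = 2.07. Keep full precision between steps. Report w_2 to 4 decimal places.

f'(w) = 5w^4
w_0 = 2.070000: f = 25.825962, f' = 91.801840 → w_1 = 2.070000 - (25.825962)/(91.801840) = 1.788677
w_1 = 1.788677: f = 6.128793, f' = 51.179704 → w_2 = 1.788677 - (6.128793)/(51.179704) = 1.668927

1.6689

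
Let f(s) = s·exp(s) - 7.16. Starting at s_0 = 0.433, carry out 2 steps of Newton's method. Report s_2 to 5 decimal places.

2.65639

Newton update: s ← s − f(s)/f'(s).
f'(s) = (s + 1)·exp(s)
s_0 = 0.433000: f = -6.492368, f' = 2.209509 → s_1 = 0.433000 - (-6.492368)/(2.209509) = 3.371376
s_1 = 3.371376: f = 91.009665, f' = 127.288238 → s_2 = 3.371376 - (91.009665)/(127.288238) = 2.656387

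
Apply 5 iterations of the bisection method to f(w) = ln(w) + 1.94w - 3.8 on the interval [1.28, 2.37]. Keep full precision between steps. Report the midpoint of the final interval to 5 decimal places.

f(1.280000) = -1.069940, f(2.370000) = 1.660690 (opposite signs)
step 1: m = 1.825000, f(m) = 0.342080 > 0 → root in [1.280000, 1.825000]
step 2: m = 1.552500, f(m) = -0.348283 < 0 → root in [1.552500, 1.825000]
step 3: m = 1.688750, f(m) = 0.000164 > 0 → root in [1.552500, 1.688750]
step 4: m = 1.620625, f(m) = -0.173176 < 0 → root in [1.620625, 1.688750]
step 5: m = 1.654688, f(m) = -0.086294 < 0 → root in [1.654688, 1.688750]
Midpoint of [1.654688, 1.688750] = 1.671719

1.67172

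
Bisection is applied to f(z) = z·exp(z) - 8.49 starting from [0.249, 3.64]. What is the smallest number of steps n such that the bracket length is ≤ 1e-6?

Initial width b − a = 3.64 − 0.249 = 3.391000.
After n steps the width is (b−a)/2^n; need (b−a)/2^n ≤ 1e-6.
So n ≥ log₂(3.391000/1e-6) = log₂(3391000.0000) ≈ 21.6933.
Hence n = 22.

22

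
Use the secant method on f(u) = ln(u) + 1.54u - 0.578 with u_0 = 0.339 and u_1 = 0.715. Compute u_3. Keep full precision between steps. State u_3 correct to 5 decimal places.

f(u_0) = -1.137695, f(u_1) = 0.187627
u_2 = 0.715000 - (0.187627)·(0.715000 - 0.339000)/(0.187627 - (-1.137695)) = 0.661769; f(u_2) = 0.028286
u_3 = 0.661769 - (0.028286)·(0.661769 - 0.715000)/(0.028286 - (0.187627)) = 0.652320; f(u_3) = -0.000648

0.65232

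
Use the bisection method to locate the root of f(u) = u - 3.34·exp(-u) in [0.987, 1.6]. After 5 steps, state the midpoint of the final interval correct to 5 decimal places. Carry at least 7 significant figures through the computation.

1.11152

f(0.987000) = -0.257795, f(1.600000) = 0.925666 (opposite signs)
step 1: m = 1.293500, f(m) = 0.377308 > 0 → root in [0.987000, 1.293500]
step 2: m = 1.140250, f(m) = 0.072321 > 0 → root in [0.987000, 1.140250]
step 3: m = 1.063625, f(m) = -0.089350 < 0 → root in [1.063625, 1.140250]
step 4: m = 1.101938, f(m) = -0.007700 < 0 → root in [1.101938, 1.140250]
step 5: m = 1.121094, f(m) = 0.032511 > 0 → root in [1.101938, 1.121094]
Midpoint of [1.101938, 1.121094] = 1.111516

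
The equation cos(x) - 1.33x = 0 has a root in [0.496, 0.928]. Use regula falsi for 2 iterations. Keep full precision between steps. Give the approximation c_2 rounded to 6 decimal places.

f(0.496000) = 0.219813, f(0.928000) = -0.634804
step 1: c = 0.607113, f(c) = 0.013838 > 0 → new bracket [0.607113, 0.928000]
step 2: c = 0.613959, f(c) = 0.000808 > 0 → new bracket [0.613959, 0.928000]

0.613959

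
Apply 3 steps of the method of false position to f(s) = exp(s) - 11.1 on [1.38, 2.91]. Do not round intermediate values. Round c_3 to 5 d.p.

f(1.380000) = -7.125098, f(2.910000) = 7.256799
step 1: c = 2.137995, f(c) = -2.617590 < 0 → new bracket [2.137995, 2.910000]
step 2: c = 2.342645, f(c) = -0.691273 < 0 → new bracket [2.342645, 2.910000]
step 3: c = 2.391990, f(c) = -0.164771 < 0 → new bracket [2.391990, 2.910000]

2.39199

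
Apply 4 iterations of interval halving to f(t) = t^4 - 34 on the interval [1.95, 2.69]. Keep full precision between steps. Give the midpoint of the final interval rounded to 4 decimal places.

2.4356

f(1.950000) = -19.540994, f(2.690000) = 18.361143 (opposite signs)
step 1: m = 2.320000, f(m) = -5.029770 < 0 → root in [2.320000, 2.690000]
step 2: m = 2.505000, f(m) = 5.375939 > 0 → root in [2.320000, 2.505000]
step 3: m = 2.412500, f(m) = -0.125781 < 0 → root in [2.412500, 2.505000]
step 4: m = 2.458750, f(m) = 2.547485 > 0 → root in [2.412500, 2.458750]
Midpoint of [2.412500, 2.458750] = 2.435625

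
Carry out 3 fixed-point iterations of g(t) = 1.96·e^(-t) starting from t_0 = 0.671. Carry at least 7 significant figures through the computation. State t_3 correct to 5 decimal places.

0.95438

t_1 = g(0.671000) = 1.001946
t_2 = g(1.001946) = 0.719642
t_3 = g(0.719642) = 0.954376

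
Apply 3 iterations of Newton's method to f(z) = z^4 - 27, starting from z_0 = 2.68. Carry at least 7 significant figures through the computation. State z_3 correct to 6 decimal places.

f'(z) = 4z^3
z_0 = 2.680000: f = 24.586870, f' = 76.995328 → z_1 = 2.680000 - (24.586870)/(76.995328) = 2.360671
z_1 = 2.360671: f = 4.055719, f' = 52.621858 → z_2 = 2.360671 - (4.055719)/(52.621858) = 2.283598
z_2 = 2.283598: f = 0.194333, f' = 47.634192 → z_3 = 2.283598 - (0.194333)/(47.634192) = 2.279518

2.279518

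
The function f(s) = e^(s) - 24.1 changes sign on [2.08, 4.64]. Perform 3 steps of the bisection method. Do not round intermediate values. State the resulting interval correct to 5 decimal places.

f(2.080000) = -16.095531, f(4.640000) = 79.444348 (opposite signs)
step 1: m = 3.360000, f(m) = 4.689191 > 0 → root in [2.080000, 3.360000]
step 2: m = 2.720000, f(m) = -8.919678 < 0 → root in [2.720000, 3.360000]
step 3: m = 3.040000, f(m) = -3.194757 < 0 → root in [3.040000, 3.360000]

[3.04000, 3.36000]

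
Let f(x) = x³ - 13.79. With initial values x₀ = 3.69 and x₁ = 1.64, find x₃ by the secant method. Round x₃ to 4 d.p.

Secant update: x_(k+1) = x_k − f(x_k)·(x_k − x_(k-1))/(f(x_k) − f(x_(k-1))).
f(x_0) = 36.453409, f(x_1) = -9.379056
x_2 = 1.640000 - (-9.379056)·(1.640000 - 3.690000)/(-9.379056 - (36.453409)) = 2.059508; f(x_2) = -5.054452
x_3 = 2.059508 - (-5.054452)·(2.059508 - 1.640000)/(-5.054452 - (-9.379056)) = 2.549814; f(x_3) = 2.787744

2.5498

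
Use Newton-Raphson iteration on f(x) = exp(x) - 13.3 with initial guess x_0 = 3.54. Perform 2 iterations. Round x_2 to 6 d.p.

Newton update: x ← x − f(x)/f'(x).
f'(x) = exp(x)
x_0 = 3.540000: f = 21.166919, f' = 34.466919 → x_1 = 3.540000 - (21.166919)/(34.466919) = 2.925877
x_1 = 2.925877: f = 5.350580, f' = 18.650580 → x_2 = 2.925877 - (5.350580)/(18.650580) = 2.638992

2.638992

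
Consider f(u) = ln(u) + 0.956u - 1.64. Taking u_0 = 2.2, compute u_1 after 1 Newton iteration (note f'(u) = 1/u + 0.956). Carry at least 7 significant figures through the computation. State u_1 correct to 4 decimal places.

1.3126

u_0 = 2.200000: f = 1.251657, f' = 1.410545 → u_1 = 2.200000 - (1.251657)/(1.410545) = 1.312643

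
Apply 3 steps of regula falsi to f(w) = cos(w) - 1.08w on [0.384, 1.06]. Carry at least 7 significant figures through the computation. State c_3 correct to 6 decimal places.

0.705017

False-position update: c = (a·f(b) − b·f(a))/(f(b) − f(a)); replace the endpoint whose sign matches f(c).
f(0.384000) = 0.512454, f(1.060000) = -0.655928
step 1: c = 0.680494, f(c) = 0.042328 > 0 → new bracket [0.680494, 1.060000]
step 2: c = 0.703500, f(c) = 0.002803 > 0 → new bracket [0.703500, 1.060000]
step 3: c = 0.705017, f(c) = 0.000183 > 0 → new bracket [0.705017, 1.060000]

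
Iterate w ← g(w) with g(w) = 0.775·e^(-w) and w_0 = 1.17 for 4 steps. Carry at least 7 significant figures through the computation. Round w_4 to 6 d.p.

0.508505

w_1 = g(1.170000) = 0.240534
w_2 = g(0.240534) = 0.609311
w_3 = g(0.609311) = 0.421387
w_4 = g(0.421387) = 0.508505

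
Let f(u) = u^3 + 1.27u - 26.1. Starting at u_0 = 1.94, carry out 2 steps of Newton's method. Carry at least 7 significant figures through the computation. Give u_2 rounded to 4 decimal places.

2.8730

Newton update: u ← u − f(u)/f'(u).
f'(u) = 3u^2 + 1.27
u_0 = 1.940000: f = -16.334816, f' = 12.560800 → u_1 = 1.940000 - (-16.334816)/(12.560800) = 3.240460
u_1 = 3.240460: f = 12.042092, f' = 32.771740 → u_2 = 3.240460 - (12.042092)/(32.771740) = 2.873006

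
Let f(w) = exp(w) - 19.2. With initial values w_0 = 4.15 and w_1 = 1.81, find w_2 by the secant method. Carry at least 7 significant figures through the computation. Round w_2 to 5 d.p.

2.34433

Secant update: w_(k+1) = w_k − f(w_k)·(w_k − w_(k-1))/(f(w_k) − f(w_(k-1))).
f(w_0) = 44.234000, f(w_1) = -13.089553
w_2 = 1.810000 - (-13.089553)·(1.810000 - 4.150000)/(-13.089553 - (44.234000)) = 2.344328; f(w_2) = -8.773741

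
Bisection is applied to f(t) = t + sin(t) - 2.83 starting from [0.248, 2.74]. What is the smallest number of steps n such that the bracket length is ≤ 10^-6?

Initial width b − a = 2.74 − 0.248 = 2.492000.
After n steps the width is (b−a)/2^n; need (b−a)/2^n ≤ 10^-6.
So n ≥ log₂(2.492000/10^-6) = log₂(2492000.0000) ≈ 21.2489.
Hence n = 22.

22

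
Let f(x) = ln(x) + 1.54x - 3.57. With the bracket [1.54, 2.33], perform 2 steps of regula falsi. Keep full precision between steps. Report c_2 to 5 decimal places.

1.90132

f(1.540000) = -0.766618, f(2.330000) = 0.864068
step 1: c = 1.911395, f(c) = 0.021381 > 0 → new bracket [1.540000, 1.911395]
step 2: c = 1.901318, f(c) = 0.000576 > 0 → new bracket [1.540000, 1.901318]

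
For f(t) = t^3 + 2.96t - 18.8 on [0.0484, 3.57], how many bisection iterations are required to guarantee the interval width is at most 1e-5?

Initial width b − a = 3.57 − 0.0484 = 3.521600.
After n steps the width is (b−a)/2^n; need (b−a)/2^n ≤ 1e-5.
So n ≥ log₂(3.521600/1e-5) = log₂(352160.0000) ≈ 18.4259.
Hence n = 19.

19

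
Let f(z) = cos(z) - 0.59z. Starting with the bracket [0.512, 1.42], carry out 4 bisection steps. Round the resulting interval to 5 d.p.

[0.90925, 0.96600]

f(0.512000) = 0.569686, f(1.420000) = -0.687575 (opposite signs)
step 1: m = 0.966000, f(m) = -0.001345 < 0 → root in [0.512000, 0.966000]
step 2: m = 0.739000, f(m) = 0.303132 > 0 → root in [0.739000, 0.966000]
step 3: m = 0.852500, f(m) = 0.155128 > 0 → root in [0.852500, 0.966000]
step 4: m = 0.909250, f(m) = 0.077880 > 0 → root in [0.909250, 0.966000]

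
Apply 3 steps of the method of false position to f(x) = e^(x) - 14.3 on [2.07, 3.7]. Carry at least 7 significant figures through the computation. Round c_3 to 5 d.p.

False-position update: c = (a·f(b) − b·f(a))/(f(b) − f(a)); replace the endpoint whose sign matches f(c).
f(2.070000) = -6.375177, f(3.700000) = 26.147304
step 1: c = 2.389519, f(c) = -3.391758 < 0 → new bracket [2.389519, 3.700000]
step 2: c = 2.539992, f(c) = -1.620433 < 0 → new bracket [2.539992, 3.700000]
step 3: c = 2.607686, f(c) = -0.732381 < 0 → new bracket [2.607686, 3.700000]

2.60769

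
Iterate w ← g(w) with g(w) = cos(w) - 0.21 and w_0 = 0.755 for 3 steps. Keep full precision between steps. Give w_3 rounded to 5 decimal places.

0.58080

w_1 = g(0.755000) = 0.518272
w_2 = g(0.518272) = 0.658677
w_3 = g(0.658677) = 0.580803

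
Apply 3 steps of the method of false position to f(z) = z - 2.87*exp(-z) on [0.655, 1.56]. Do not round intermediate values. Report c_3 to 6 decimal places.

1.027803

f(0.655000) = -0.835799, f(1.560000) = 0.956909
step 1: c = 1.076930, f(c) = 0.099295 > 0 → new bracket [0.655000, 1.076930]
step 2: c = 1.032127, f(c) = 0.009694 > 0 → new bracket [0.655000, 1.032127]
step 3: c = 1.027803, f(c) = 0.000939 > 0 → new bracket [0.655000, 1.027803]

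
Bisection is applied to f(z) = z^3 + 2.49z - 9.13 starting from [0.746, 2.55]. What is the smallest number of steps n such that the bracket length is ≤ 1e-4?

15

Initial width b − a = 2.55 − 0.746 = 1.804000.
After n steps the width is (b−a)/2^n; need (b−a)/2^n ≤ 1e-4.
So n ≥ log₂(1.804000/1e-4) = log₂(18040.0000) ≈ 14.1389.
Hence n = 15.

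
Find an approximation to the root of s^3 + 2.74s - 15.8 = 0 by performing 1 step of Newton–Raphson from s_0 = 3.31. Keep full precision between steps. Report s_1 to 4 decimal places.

2.4806

f'(s) = 3s^2 + 2.74
s_0 = 3.310000: f = 29.534091, f' = 35.608300 → s_1 = 3.310000 - (29.534091)/(35.608300) = 2.480584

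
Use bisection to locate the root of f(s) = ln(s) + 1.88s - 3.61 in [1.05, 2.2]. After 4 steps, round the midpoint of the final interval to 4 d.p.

f(1.050000) = -1.587210, f(2.200000) = 1.314457 (opposite signs)
step 1: m = 1.625000, f(m) = -0.069492 < 0 → root in [1.625000, 2.200000]
step 2: m = 1.912500, f(m) = 0.633911 > 0 → root in [1.625000, 1.912500]
step 3: m = 1.768750, f(m) = 0.285523 > 0 → root in [1.625000, 1.768750]
step 4: m = 1.696875, f(m) = 0.108913 > 0 → root in [1.625000, 1.696875]
Midpoint of [1.625000, 1.696875] = 1.660937

1.6609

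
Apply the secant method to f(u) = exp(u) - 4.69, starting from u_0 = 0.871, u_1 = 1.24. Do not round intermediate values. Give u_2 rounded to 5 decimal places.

f(u_0) = -2.300701, f(u_1) = -1.234387
u_2 = 1.240000 - (-1.234387)·(1.240000 - 0.871000)/(-1.234387 - (-2.300701)) = 1.667162; f(u_2) = 0.607111

1.66716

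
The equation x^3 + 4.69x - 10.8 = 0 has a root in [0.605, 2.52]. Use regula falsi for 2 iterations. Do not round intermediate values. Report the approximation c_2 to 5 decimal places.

False-position update: c = (a·f(b) − b·f(a))/(f(b) − f(a)); replace the endpoint whose sign matches f(c).
f(0.605000) = -7.741105, f(2.520000) = 17.021808
step 1: c = 1.203646, f(c) = -3.411103 < 0 → new bracket [1.203646, 2.520000]
step 2: c = 1.423400, f(c) = -1.240348 < 0 → new bracket [1.423400, 2.520000]

1.42340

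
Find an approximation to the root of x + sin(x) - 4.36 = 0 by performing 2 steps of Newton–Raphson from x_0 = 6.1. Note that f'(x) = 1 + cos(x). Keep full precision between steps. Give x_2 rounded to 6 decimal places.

x_0 = 6.100000: f = 1.557837, f' = 1.983268 → x_1 = 6.100000 - (1.557837)/(1.983268) = 5.314510
x_1 = 5.314510: f = 0.130374, f' = 1.566392 → x_2 = 5.314510 - (0.130374)/(1.566392) = 5.231278

5.231278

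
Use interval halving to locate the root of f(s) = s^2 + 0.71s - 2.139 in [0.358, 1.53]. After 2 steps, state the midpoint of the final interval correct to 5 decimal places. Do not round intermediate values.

1.09050

f(0.358000) = -1.756656, f(1.530000) = 1.288200 (opposite signs)
step 1: m = 0.944000, f(m) = -0.577624 < 0 → root in [0.944000, 1.530000]
step 2: m = 1.237000, f(m) = 0.269439 > 0 → root in [0.944000, 1.237000]
Midpoint of [0.944000, 1.237000] = 1.090500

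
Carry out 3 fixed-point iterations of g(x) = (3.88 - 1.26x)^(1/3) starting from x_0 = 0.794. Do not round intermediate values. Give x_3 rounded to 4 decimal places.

1.3142

x_1 = g(0.794000) = 1.422685
x_2 = g(1.422685) = 1.278016
x_3 = g(1.278016) = 1.314184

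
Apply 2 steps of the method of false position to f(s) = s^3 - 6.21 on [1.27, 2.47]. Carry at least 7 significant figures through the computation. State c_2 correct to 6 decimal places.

1.784265

f(1.270000) = -4.161617, f(2.470000) = 8.859223
step 1: c = 1.653534, f(c) = -1.688946 < 0 → new bracket [1.653534, 2.470000]
step 2: c = 1.784265, f(c) = -0.529613 < 0 → new bracket [1.784265, 2.470000]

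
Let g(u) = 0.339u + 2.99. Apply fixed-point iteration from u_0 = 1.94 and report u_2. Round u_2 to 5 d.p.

4.22656

u_1 = g(1.940000) = 3.647660
u_2 = g(3.647660) = 4.226557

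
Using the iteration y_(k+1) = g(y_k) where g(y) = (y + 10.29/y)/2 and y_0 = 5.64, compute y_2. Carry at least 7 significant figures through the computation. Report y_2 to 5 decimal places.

y_1 = g(5.640000) = 3.732234
y_2 = g(3.732234) = 3.244648

3.24465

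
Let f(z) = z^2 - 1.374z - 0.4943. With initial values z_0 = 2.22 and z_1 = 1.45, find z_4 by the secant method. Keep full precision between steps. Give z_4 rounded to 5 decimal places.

1.66980

f(z_0) = 1.383820, f(z_1) = -0.384100
z_2 = 1.450000 - (-0.384100)·(1.450000 - 2.220000)/(-0.384100 - (1.383820)) = 1.617291; f(z_2) = -0.100828
z_3 = 1.617291 - (-0.100828)·(1.617291 - 1.450000)/(-0.100828 - (-0.384100)) = 1.676836; f(z_3) = 0.013507
z_4 = 1.676836 - (0.013507)·(1.676836 - 1.617291)/(0.013507 - (-0.100828)) = 1.669802; f(z_4) = -0.000369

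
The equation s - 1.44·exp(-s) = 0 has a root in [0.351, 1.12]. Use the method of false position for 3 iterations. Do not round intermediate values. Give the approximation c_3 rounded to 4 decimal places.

f(0.351000) = -0.662737, f(1.120000) = 0.650157
step 1: c = 0.739184, f(c) = 0.051579 > 0 → new bracket [0.351000, 0.739184]
step 2: c = 0.711154, f(c) = 0.004003 > 0 → new bracket [0.351000, 0.711154]
step 3: c = 0.708992, f(c) = 0.000310 > 0 → new bracket [0.351000, 0.708992]

0.7090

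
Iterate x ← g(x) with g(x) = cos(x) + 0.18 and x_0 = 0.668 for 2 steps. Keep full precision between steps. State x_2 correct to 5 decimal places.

x_1 = g(0.668000) = 0.965062
x_2 = g(0.965062) = 0.749366

0.74937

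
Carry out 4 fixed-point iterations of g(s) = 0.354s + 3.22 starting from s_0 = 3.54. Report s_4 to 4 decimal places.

4.9618

s_1 = g(3.540000) = 4.473160
s_2 = g(4.473160) = 4.803499
s_3 = g(4.803499) = 4.920439
s_4 = g(4.920439) = 4.961835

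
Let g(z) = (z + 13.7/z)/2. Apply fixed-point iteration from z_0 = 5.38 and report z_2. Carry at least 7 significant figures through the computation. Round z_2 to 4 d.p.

z_1 = g(5.380000) = 3.963234
z_2 = g(3.963234) = 3.710003

3.7100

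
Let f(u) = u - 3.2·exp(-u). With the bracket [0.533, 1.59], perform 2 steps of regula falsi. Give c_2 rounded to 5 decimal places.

1.09391

f(0.533000) = -1.344894, f(1.590000) = 0.937438
step 1: c = 1.155851, f(c) = 0.148525 > 0 → new bracket [0.533000, 1.155851]
step 2: c = 1.093907, f(c) = 0.022209 > 0 → new bracket [0.533000, 1.093907]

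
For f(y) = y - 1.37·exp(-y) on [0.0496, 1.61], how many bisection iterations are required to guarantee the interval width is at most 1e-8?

Initial width b − a = 1.61 − 0.0496 = 1.560400.
After n steps the width is (b−a)/2^n; need (b−a)/2^n ≤ 1e-8.
So n ≥ log₂(1.560400/1e-8) = log₂(156040000.0000) ≈ 27.2173.
Hence n = 28.

28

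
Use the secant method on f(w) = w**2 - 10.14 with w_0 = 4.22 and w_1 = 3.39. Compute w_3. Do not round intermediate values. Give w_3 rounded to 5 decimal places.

3.18521

f(w_0) = 7.668400, f(w_1) = 1.352100
w_2 = 3.390000 - (1.352100)·(3.390000 - 4.220000)/(1.352100 - (7.668400)) = 3.212326; f(w_2) = 0.179038
w_3 = 3.212326 - (0.179038)·(3.212326 - 3.390000)/(0.179038 - (1.352100)) = 3.185209; f(w_3) = 0.005553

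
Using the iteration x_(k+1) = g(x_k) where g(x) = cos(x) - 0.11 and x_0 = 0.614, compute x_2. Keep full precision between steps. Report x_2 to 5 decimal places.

0.65009

x_1 = g(0.614000) = 0.707350
x_2 = g(0.707350) = 0.650087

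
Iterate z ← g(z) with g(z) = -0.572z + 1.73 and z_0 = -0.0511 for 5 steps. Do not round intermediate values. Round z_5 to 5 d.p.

z_1 = g(-0.051100) = 1.759229
z_2 = g(1.759229) = 0.723721
z_3 = g(0.723721) = 1.316032
z_4 = g(1.316032) = 0.977230
z_5 = g(0.977230) = 1.171024

1.17102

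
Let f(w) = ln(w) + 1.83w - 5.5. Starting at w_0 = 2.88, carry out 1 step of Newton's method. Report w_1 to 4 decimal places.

Newton update: w ← w − f(w)/f'(w).
f'(w) = 1/w + 1.83
w_0 = 2.880000: f = 0.828190, f' = 2.177222 → w_1 = 2.880000 - (0.828190)/(2.177222) = 2.499612

2.4996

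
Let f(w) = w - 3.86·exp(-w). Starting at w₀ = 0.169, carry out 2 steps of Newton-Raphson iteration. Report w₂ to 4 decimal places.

1.1596

Newton update: w ← w − f(w)/f'(w).
f'(w) = 1 + 3.86·exp(-w)
w_0 = 0.169000: f = -3.090804, f' = 4.259804 → w_1 = 0.169000 - (-3.090804)/(4.259804) = 0.894574
w_1 = 0.894574: f = -0.683323, f' = 2.577897 → w_2 = 0.894574 - (-0.683323)/(2.577897) = 1.159644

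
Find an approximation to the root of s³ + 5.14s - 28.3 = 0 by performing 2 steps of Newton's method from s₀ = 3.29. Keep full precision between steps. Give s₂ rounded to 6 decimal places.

2.499660

Newton update: s ← s − f(s)/f'(s).
f'(s) = 3s² + 5.14
s_0 = 3.290000: f = 24.221889, f' = 37.612300 → s_1 = 3.290000 - (24.221889)/(37.612300) = 2.646011
s_1 = 2.646011: f = 3.826223, f' = 26.144130 → s_2 = 2.646011 - (3.826223)/(26.144130) = 2.499660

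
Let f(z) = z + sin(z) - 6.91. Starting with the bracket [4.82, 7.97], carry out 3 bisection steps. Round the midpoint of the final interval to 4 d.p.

f(4.820000) = -3.084216, f(7.970000) = 2.053277 (opposite signs)
step 1: m = 6.395000, f(m) = -0.403418 < 0 → root in [6.395000, 7.970000]
step 2: m = 7.182500, f(m) = 1.055401 > 0 → root in [6.395000, 7.182500]
step 3: m = 6.788750, f(m) = 0.363052 > 0 → root in [6.395000, 6.788750]
Midpoint of [6.395000, 6.788750] = 6.591875

6.5919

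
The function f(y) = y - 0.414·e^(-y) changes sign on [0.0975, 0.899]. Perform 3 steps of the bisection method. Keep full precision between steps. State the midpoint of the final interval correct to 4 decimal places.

0.3480

f(0.097500) = -0.278040, f(0.899000) = 0.730512 (opposite signs)
step 1: m = 0.498250, f(m) = 0.246706 > 0 → root in [0.097500, 0.498250]
step 2: m = 0.297875, f(m) = -0.009476 < 0 → root in [0.297875, 0.498250]
step 3: m = 0.398062, f(m) = 0.120012 > 0 → root in [0.297875, 0.398062]
Midpoint of [0.297875, 0.398062] = 0.347969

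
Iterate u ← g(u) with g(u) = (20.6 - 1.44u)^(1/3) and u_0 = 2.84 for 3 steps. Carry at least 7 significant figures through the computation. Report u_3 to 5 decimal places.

u_1 = g(2.840000) = 2.546356
u_2 = g(2.546356) = 2.567912
u_3 = g(2.567912) = 2.566342

2.56634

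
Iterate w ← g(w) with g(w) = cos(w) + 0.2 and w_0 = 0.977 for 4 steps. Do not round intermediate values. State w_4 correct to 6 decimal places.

0.895488

w_1 = g(0.977000) = 0.759512
w_2 = g(0.759512) = 0.925172
w_3 = g(0.925172) = 0.801697
w_4 = g(0.801697) = 0.895488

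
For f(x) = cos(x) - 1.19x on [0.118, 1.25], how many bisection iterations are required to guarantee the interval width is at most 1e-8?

Initial width b − a = 1.25 − 0.118 = 1.132000.
After n steps the width is (b−a)/2^n; need (b−a)/2^n ≤ 1e-8.
So n ≥ log₂(1.132000/1e-8) = log₂(113200000.0000) ≈ 26.7543.
Hence n = 27.

27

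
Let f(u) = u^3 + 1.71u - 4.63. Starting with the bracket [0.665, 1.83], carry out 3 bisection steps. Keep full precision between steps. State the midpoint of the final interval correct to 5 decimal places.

f(0.665000) = -3.198770, f(1.830000) = 4.627787 (opposite signs)
step 1: m = 1.247500, f(m) = -0.555345 < 0 → root in [1.247500, 1.830000]
step 2: m = 1.538750, f(m) = 1.644640 > 0 → root in [1.247500, 1.538750]
step 3: m = 1.393125, f(m) = 0.456017 > 0 → root in [1.247500, 1.393125]
Midpoint of [1.247500, 1.393125] = 1.320312

1.32031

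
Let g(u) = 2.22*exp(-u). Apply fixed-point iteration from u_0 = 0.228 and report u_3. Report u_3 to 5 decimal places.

1.51950

u_1 = g(0.228000) = 1.767396
u_2 = g(1.767396) = 0.379125
u_3 = g(0.379125) = 1.519501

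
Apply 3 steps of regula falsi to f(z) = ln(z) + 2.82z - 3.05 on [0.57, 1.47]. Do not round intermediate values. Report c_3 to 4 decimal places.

1.0608

f(0.570000) = -2.004719, f(1.470000) = 1.480662
step 1: c = 1.087661, f(c) = 0.101235 > 0 → new bracket [0.570000, 1.087661]
step 2: c = 1.062777, f(c) = 0.007916 > 0 → new bracket [0.570000, 1.062777]
step 3: c = 1.060839, f(c) = 0.000625 > 0 → new bracket [0.570000, 1.060839]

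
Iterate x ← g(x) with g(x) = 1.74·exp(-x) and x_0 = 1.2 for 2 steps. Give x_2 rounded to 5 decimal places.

1.03026

x_1 = g(1.200000) = 0.524078
x_2 = g(0.524078) = 1.030256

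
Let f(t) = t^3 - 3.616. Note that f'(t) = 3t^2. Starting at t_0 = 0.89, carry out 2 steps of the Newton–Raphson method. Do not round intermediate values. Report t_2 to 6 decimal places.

Newton update: t ← t − f(t)/f'(t).
t_0 = 0.890000: f = -2.911031, f' = 2.376300 → t_1 = 0.890000 - (-2.911031)/(2.376300) = 2.115027
t_1 = 2.115027: f = 5.845229, f' = 13.420014 → t_2 = 2.115027 - (5.845229)/(13.420014) = 1.679466

1.679466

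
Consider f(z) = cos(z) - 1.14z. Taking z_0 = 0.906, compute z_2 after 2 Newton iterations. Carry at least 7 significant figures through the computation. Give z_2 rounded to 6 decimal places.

0.681358

Newton update: z ← z − f(z)/f'(z).
f'(z) = -sin(z) - 1.14
z_0 = 0.906000: f = -0.415941, f' = -1.927042 → z_1 = 0.906000 - (-0.415941)/(-1.927042) = 0.690156
z_1 = 0.690156: f = -0.015631, f' = -1.776657 → z_2 = 0.690156 - (-0.015631)/(-1.776657) = 0.681358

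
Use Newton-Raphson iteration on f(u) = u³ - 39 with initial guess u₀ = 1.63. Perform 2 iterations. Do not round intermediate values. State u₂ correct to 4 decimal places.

4.3500

Newton update: u ← u − f(u)/f'(u).
f'(u) = 3u²
u_0 = 1.630000: f = -34.669253, f' = 7.970700 → u_1 = 1.630000 - (-34.669253)/(7.970700) = 5.979587
u_1 = 5.979587: f = 174.802887, f' = 107.266382 → u_2 = 5.979587 - (174.802887)/(107.266382) = 4.349972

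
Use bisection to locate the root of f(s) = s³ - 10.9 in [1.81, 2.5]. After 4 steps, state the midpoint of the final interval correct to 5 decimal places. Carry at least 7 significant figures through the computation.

f(1.810000) = -4.970259, f(2.500000) = 4.725000 (opposite signs)
step 1: m = 2.155000, f(m) = -0.892126 < 0 → root in [2.155000, 2.500000]
step 2: m = 2.327500, f(m) = 1.708664 > 0 → root in [2.155000, 2.327500]
step 3: m = 2.241250, f(m) = 0.358251 > 0 → root in [2.155000, 2.241250]
step 4: m = 2.198125, f(m) = -0.279202 < 0 → root in [2.198125, 2.241250]
Midpoint of [2.198125, 2.241250] = 2.219688

2.21969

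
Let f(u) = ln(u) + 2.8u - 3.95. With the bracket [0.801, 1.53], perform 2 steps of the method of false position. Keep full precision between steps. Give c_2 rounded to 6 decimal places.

1.313940

f(0.801000) = -1.929094, f(1.530000) = 0.759268
step 1: c = 1.324110, f(c) = 0.038249 > 0 → new bracket [0.801000, 1.324110]
step 2: c = 1.313940, f(c) = 0.002062 > 0 → new bracket [0.801000, 1.313940]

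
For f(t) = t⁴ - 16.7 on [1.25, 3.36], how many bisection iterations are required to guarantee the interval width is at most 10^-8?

28

Initial width b − a = 3.36 − 1.25 = 2.110000.
After n steps the width is (b−a)/2^n; need (b−a)/2^n ≤ 10^-8.
So n ≥ log₂(2.110000/10^-8) = log₂(211000000.0000) ≈ 27.6527.
Hence n = 28.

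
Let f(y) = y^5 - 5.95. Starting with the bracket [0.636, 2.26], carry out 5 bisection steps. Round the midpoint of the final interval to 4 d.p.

1.4226

f(0.636000) = -5.845940, f(2.260000) = 53.007926 (opposite signs)
step 1: m = 1.448000, f(m) = 0.415651 > 0 → root in [0.636000, 1.448000]
step 2: m = 1.042000, f(m) = -4.721603 < 0 → root in [1.042000, 1.448000]
step 3: m = 1.245000, f(m) = -2.958791 < 0 → root in [1.245000, 1.448000]
step 4: m = 1.346500, f(m) = -1.523792 < 0 → root in [1.346500, 1.448000]
step 5: m = 1.397250, f(m) = -0.624375 < 0 → root in [1.397250, 1.448000]
Midpoint of [1.397250, 1.448000] = 1.422625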